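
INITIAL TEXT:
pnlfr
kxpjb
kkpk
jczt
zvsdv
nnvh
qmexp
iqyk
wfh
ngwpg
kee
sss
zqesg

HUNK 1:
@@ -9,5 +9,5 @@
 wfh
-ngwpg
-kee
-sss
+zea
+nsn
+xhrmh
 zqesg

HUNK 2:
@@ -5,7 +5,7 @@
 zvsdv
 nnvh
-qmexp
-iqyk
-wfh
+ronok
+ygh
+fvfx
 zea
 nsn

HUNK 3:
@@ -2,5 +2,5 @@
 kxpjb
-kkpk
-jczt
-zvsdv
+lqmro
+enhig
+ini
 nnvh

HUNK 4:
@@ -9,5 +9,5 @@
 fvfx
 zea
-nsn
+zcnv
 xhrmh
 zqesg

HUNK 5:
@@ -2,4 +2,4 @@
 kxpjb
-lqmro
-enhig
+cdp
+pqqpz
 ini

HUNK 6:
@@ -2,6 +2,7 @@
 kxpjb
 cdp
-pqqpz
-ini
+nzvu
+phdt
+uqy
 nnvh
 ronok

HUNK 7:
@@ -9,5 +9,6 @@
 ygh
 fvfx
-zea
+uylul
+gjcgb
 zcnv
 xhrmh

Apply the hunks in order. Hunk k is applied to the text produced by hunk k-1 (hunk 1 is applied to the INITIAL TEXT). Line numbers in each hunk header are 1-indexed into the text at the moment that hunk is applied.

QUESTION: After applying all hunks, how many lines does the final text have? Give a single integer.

Answer: 15

Derivation:
Hunk 1: at line 9 remove [ngwpg,kee,sss] add [zea,nsn,xhrmh] -> 13 lines: pnlfr kxpjb kkpk jczt zvsdv nnvh qmexp iqyk wfh zea nsn xhrmh zqesg
Hunk 2: at line 5 remove [qmexp,iqyk,wfh] add [ronok,ygh,fvfx] -> 13 lines: pnlfr kxpjb kkpk jczt zvsdv nnvh ronok ygh fvfx zea nsn xhrmh zqesg
Hunk 3: at line 2 remove [kkpk,jczt,zvsdv] add [lqmro,enhig,ini] -> 13 lines: pnlfr kxpjb lqmro enhig ini nnvh ronok ygh fvfx zea nsn xhrmh zqesg
Hunk 4: at line 9 remove [nsn] add [zcnv] -> 13 lines: pnlfr kxpjb lqmro enhig ini nnvh ronok ygh fvfx zea zcnv xhrmh zqesg
Hunk 5: at line 2 remove [lqmro,enhig] add [cdp,pqqpz] -> 13 lines: pnlfr kxpjb cdp pqqpz ini nnvh ronok ygh fvfx zea zcnv xhrmh zqesg
Hunk 6: at line 2 remove [pqqpz,ini] add [nzvu,phdt,uqy] -> 14 lines: pnlfr kxpjb cdp nzvu phdt uqy nnvh ronok ygh fvfx zea zcnv xhrmh zqesg
Hunk 7: at line 9 remove [zea] add [uylul,gjcgb] -> 15 lines: pnlfr kxpjb cdp nzvu phdt uqy nnvh ronok ygh fvfx uylul gjcgb zcnv xhrmh zqesg
Final line count: 15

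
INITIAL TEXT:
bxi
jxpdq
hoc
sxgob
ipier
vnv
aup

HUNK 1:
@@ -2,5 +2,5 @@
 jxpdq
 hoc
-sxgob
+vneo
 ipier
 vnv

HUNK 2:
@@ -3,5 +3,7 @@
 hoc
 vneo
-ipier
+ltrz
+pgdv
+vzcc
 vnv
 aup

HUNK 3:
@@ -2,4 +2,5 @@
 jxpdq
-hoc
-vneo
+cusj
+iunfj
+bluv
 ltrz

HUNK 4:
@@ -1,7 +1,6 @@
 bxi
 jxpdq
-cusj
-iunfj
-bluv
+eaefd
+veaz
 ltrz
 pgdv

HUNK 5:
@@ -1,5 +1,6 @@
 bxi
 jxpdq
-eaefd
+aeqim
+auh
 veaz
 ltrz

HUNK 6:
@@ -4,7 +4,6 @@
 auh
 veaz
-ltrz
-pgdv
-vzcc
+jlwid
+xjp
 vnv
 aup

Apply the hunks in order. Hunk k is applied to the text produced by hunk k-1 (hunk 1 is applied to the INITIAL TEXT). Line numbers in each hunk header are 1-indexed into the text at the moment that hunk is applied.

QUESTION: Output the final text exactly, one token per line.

Hunk 1: at line 2 remove [sxgob] add [vneo] -> 7 lines: bxi jxpdq hoc vneo ipier vnv aup
Hunk 2: at line 3 remove [ipier] add [ltrz,pgdv,vzcc] -> 9 lines: bxi jxpdq hoc vneo ltrz pgdv vzcc vnv aup
Hunk 3: at line 2 remove [hoc,vneo] add [cusj,iunfj,bluv] -> 10 lines: bxi jxpdq cusj iunfj bluv ltrz pgdv vzcc vnv aup
Hunk 4: at line 1 remove [cusj,iunfj,bluv] add [eaefd,veaz] -> 9 lines: bxi jxpdq eaefd veaz ltrz pgdv vzcc vnv aup
Hunk 5: at line 1 remove [eaefd] add [aeqim,auh] -> 10 lines: bxi jxpdq aeqim auh veaz ltrz pgdv vzcc vnv aup
Hunk 6: at line 4 remove [ltrz,pgdv,vzcc] add [jlwid,xjp] -> 9 lines: bxi jxpdq aeqim auh veaz jlwid xjp vnv aup

Answer: bxi
jxpdq
aeqim
auh
veaz
jlwid
xjp
vnv
aup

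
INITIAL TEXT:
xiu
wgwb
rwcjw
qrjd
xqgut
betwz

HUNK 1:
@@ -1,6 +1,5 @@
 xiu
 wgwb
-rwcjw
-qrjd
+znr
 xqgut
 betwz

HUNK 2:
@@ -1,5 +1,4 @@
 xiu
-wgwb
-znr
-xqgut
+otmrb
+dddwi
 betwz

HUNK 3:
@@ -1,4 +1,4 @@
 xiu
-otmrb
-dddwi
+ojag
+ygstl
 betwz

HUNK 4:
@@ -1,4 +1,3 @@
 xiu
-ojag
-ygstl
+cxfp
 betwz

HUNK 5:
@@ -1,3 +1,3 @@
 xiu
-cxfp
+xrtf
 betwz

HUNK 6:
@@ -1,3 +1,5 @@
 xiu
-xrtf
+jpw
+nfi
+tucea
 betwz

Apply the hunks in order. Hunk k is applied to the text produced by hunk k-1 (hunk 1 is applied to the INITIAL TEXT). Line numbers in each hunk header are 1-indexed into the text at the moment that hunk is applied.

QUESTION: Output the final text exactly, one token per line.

Hunk 1: at line 1 remove [rwcjw,qrjd] add [znr] -> 5 lines: xiu wgwb znr xqgut betwz
Hunk 2: at line 1 remove [wgwb,znr,xqgut] add [otmrb,dddwi] -> 4 lines: xiu otmrb dddwi betwz
Hunk 3: at line 1 remove [otmrb,dddwi] add [ojag,ygstl] -> 4 lines: xiu ojag ygstl betwz
Hunk 4: at line 1 remove [ojag,ygstl] add [cxfp] -> 3 lines: xiu cxfp betwz
Hunk 5: at line 1 remove [cxfp] add [xrtf] -> 3 lines: xiu xrtf betwz
Hunk 6: at line 1 remove [xrtf] add [jpw,nfi,tucea] -> 5 lines: xiu jpw nfi tucea betwz

Answer: xiu
jpw
nfi
tucea
betwz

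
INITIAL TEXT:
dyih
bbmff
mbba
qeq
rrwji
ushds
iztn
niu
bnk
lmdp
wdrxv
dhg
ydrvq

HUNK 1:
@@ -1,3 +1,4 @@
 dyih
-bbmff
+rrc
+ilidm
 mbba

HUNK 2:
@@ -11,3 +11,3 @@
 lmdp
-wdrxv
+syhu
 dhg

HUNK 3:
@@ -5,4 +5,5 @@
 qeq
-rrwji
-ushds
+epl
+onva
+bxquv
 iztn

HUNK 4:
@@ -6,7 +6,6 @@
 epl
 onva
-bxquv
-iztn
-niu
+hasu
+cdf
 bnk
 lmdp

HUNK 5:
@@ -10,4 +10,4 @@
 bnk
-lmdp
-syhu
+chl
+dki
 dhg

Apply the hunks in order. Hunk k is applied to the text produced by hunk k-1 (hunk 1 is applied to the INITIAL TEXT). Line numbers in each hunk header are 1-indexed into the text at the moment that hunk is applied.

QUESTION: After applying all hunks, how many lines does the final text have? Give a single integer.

Hunk 1: at line 1 remove [bbmff] add [rrc,ilidm] -> 14 lines: dyih rrc ilidm mbba qeq rrwji ushds iztn niu bnk lmdp wdrxv dhg ydrvq
Hunk 2: at line 11 remove [wdrxv] add [syhu] -> 14 lines: dyih rrc ilidm mbba qeq rrwji ushds iztn niu bnk lmdp syhu dhg ydrvq
Hunk 3: at line 5 remove [rrwji,ushds] add [epl,onva,bxquv] -> 15 lines: dyih rrc ilidm mbba qeq epl onva bxquv iztn niu bnk lmdp syhu dhg ydrvq
Hunk 4: at line 6 remove [bxquv,iztn,niu] add [hasu,cdf] -> 14 lines: dyih rrc ilidm mbba qeq epl onva hasu cdf bnk lmdp syhu dhg ydrvq
Hunk 5: at line 10 remove [lmdp,syhu] add [chl,dki] -> 14 lines: dyih rrc ilidm mbba qeq epl onva hasu cdf bnk chl dki dhg ydrvq
Final line count: 14

Answer: 14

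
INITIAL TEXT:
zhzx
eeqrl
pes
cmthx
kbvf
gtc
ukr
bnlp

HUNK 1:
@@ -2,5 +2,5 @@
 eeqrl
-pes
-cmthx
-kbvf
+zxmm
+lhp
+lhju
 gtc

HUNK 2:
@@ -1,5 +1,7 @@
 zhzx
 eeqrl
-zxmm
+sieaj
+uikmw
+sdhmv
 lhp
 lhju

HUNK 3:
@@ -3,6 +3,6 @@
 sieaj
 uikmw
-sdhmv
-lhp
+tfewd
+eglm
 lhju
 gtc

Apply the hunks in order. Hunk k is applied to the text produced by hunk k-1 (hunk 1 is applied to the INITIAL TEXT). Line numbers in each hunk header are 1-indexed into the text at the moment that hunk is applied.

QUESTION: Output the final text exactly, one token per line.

Answer: zhzx
eeqrl
sieaj
uikmw
tfewd
eglm
lhju
gtc
ukr
bnlp

Derivation:
Hunk 1: at line 2 remove [pes,cmthx,kbvf] add [zxmm,lhp,lhju] -> 8 lines: zhzx eeqrl zxmm lhp lhju gtc ukr bnlp
Hunk 2: at line 1 remove [zxmm] add [sieaj,uikmw,sdhmv] -> 10 lines: zhzx eeqrl sieaj uikmw sdhmv lhp lhju gtc ukr bnlp
Hunk 3: at line 3 remove [sdhmv,lhp] add [tfewd,eglm] -> 10 lines: zhzx eeqrl sieaj uikmw tfewd eglm lhju gtc ukr bnlp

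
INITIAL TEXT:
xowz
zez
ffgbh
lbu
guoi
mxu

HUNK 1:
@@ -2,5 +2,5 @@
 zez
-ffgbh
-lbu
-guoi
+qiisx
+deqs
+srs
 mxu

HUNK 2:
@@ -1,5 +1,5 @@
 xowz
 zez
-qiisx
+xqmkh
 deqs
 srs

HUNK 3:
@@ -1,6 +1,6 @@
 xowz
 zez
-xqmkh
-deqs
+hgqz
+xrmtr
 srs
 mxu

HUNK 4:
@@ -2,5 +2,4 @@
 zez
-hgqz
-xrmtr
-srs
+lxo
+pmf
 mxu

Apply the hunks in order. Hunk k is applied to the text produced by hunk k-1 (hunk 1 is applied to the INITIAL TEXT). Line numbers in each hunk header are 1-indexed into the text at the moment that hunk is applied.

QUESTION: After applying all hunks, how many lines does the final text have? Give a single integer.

Answer: 5

Derivation:
Hunk 1: at line 2 remove [ffgbh,lbu,guoi] add [qiisx,deqs,srs] -> 6 lines: xowz zez qiisx deqs srs mxu
Hunk 2: at line 1 remove [qiisx] add [xqmkh] -> 6 lines: xowz zez xqmkh deqs srs mxu
Hunk 3: at line 1 remove [xqmkh,deqs] add [hgqz,xrmtr] -> 6 lines: xowz zez hgqz xrmtr srs mxu
Hunk 4: at line 2 remove [hgqz,xrmtr,srs] add [lxo,pmf] -> 5 lines: xowz zez lxo pmf mxu
Final line count: 5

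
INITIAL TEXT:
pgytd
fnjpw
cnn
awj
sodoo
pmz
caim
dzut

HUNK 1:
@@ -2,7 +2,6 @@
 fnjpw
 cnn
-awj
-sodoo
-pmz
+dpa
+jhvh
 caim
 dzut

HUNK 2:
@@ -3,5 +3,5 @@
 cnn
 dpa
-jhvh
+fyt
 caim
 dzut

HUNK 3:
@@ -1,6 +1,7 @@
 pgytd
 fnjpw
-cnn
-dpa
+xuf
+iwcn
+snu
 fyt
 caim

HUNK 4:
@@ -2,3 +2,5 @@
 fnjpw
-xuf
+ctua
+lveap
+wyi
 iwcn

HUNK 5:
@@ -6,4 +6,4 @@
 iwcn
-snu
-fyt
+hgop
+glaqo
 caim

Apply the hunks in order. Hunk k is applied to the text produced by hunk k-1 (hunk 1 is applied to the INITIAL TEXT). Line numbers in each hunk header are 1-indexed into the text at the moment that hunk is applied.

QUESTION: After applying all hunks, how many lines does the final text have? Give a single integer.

Answer: 10

Derivation:
Hunk 1: at line 2 remove [awj,sodoo,pmz] add [dpa,jhvh] -> 7 lines: pgytd fnjpw cnn dpa jhvh caim dzut
Hunk 2: at line 3 remove [jhvh] add [fyt] -> 7 lines: pgytd fnjpw cnn dpa fyt caim dzut
Hunk 3: at line 1 remove [cnn,dpa] add [xuf,iwcn,snu] -> 8 lines: pgytd fnjpw xuf iwcn snu fyt caim dzut
Hunk 4: at line 2 remove [xuf] add [ctua,lveap,wyi] -> 10 lines: pgytd fnjpw ctua lveap wyi iwcn snu fyt caim dzut
Hunk 5: at line 6 remove [snu,fyt] add [hgop,glaqo] -> 10 lines: pgytd fnjpw ctua lveap wyi iwcn hgop glaqo caim dzut
Final line count: 10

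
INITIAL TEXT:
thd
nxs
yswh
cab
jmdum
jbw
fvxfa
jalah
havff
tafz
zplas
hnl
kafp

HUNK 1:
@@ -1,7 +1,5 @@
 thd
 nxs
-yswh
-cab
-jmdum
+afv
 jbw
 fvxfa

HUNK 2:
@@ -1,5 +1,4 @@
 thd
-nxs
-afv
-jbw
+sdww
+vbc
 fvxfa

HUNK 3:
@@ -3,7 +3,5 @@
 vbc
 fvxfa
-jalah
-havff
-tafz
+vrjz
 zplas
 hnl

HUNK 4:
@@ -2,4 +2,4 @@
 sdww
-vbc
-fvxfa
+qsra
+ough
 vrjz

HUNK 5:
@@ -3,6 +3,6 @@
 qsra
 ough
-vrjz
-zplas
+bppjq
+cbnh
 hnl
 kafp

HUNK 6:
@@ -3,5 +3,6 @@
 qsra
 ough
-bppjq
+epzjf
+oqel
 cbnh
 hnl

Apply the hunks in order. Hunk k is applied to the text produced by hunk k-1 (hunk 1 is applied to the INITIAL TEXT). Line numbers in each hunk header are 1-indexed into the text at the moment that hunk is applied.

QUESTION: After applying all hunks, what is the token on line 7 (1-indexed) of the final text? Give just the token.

Answer: cbnh

Derivation:
Hunk 1: at line 1 remove [yswh,cab,jmdum] add [afv] -> 11 lines: thd nxs afv jbw fvxfa jalah havff tafz zplas hnl kafp
Hunk 2: at line 1 remove [nxs,afv,jbw] add [sdww,vbc] -> 10 lines: thd sdww vbc fvxfa jalah havff tafz zplas hnl kafp
Hunk 3: at line 3 remove [jalah,havff,tafz] add [vrjz] -> 8 lines: thd sdww vbc fvxfa vrjz zplas hnl kafp
Hunk 4: at line 2 remove [vbc,fvxfa] add [qsra,ough] -> 8 lines: thd sdww qsra ough vrjz zplas hnl kafp
Hunk 5: at line 3 remove [vrjz,zplas] add [bppjq,cbnh] -> 8 lines: thd sdww qsra ough bppjq cbnh hnl kafp
Hunk 6: at line 3 remove [bppjq] add [epzjf,oqel] -> 9 lines: thd sdww qsra ough epzjf oqel cbnh hnl kafp
Final line 7: cbnh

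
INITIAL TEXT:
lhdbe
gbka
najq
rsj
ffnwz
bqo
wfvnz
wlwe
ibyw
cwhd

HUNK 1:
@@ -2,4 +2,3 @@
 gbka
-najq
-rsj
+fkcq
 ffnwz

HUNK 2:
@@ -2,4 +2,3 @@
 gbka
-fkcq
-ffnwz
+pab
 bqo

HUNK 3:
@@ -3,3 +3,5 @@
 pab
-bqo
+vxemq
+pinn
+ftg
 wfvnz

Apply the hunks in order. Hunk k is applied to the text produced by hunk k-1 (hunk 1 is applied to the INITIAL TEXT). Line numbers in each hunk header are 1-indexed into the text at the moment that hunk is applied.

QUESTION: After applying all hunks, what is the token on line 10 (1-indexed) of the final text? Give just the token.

Answer: cwhd

Derivation:
Hunk 1: at line 2 remove [najq,rsj] add [fkcq] -> 9 lines: lhdbe gbka fkcq ffnwz bqo wfvnz wlwe ibyw cwhd
Hunk 2: at line 2 remove [fkcq,ffnwz] add [pab] -> 8 lines: lhdbe gbka pab bqo wfvnz wlwe ibyw cwhd
Hunk 3: at line 3 remove [bqo] add [vxemq,pinn,ftg] -> 10 lines: lhdbe gbka pab vxemq pinn ftg wfvnz wlwe ibyw cwhd
Final line 10: cwhd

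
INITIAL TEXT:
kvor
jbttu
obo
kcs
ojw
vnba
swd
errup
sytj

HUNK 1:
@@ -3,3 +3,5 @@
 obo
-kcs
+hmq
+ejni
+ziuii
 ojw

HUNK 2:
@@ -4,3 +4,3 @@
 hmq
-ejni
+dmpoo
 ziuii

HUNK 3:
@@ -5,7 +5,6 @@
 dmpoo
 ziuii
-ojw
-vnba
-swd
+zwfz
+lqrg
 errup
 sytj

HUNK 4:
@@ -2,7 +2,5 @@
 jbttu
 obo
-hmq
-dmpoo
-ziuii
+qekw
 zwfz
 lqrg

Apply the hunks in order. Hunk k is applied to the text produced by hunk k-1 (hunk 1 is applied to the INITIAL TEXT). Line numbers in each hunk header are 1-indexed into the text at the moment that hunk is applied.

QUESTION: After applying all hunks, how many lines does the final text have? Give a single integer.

Answer: 8

Derivation:
Hunk 1: at line 3 remove [kcs] add [hmq,ejni,ziuii] -> 11 lines: kvor jbttu obo hmq ejni ziuii ojw vnba swd errup sytj
Hunk 2: at line 4 remove [ejni] add [dmpoo] -> 11 lines: kvor jbttu obo hmq dmpoo ziuii ojw vnba swd errup sytj
Hunk 3: at line 5 remove [ojw,vnba,swd] add [zwfz,lqrg] -> 10 lines: kvor jbttu obo hmq dmpoo ziuii zwfz lqrg errup sytj
Hunk 4: at line 2 remove [hmq,dmpoo,ziuii] add [qekw] -> 8 lines: kvor jbttu obo qekw zwfz lqrg errup sytj
Final line count: 8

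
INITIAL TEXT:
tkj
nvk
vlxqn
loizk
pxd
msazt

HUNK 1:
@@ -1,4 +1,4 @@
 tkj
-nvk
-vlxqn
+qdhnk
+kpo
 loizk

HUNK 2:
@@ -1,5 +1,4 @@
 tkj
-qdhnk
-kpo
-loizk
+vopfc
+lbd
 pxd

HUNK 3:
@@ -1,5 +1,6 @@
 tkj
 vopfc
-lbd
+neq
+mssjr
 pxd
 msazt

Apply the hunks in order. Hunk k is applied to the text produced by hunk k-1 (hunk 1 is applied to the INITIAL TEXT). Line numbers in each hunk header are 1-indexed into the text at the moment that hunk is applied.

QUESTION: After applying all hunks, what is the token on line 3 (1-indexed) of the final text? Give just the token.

Hunk 1: at line 1 remove [nvk,vlxqn] add [qdhnk,kpo] -> 6 lines: tkj qdhnk kpo loizk pxd msazt
Hunk 2: at line 1 remove [qdhnk,kpo,loizk] add [vopfc,lbd] -> 5 lines: tkj vopfc lbd pxd msazt
Hunk 3: at line 1 remove [lbd] add [neq,mssjr] -> 6 lines: tkj vopfc neq mssjr pxd msazt
Final line 3: neq

Answer: neq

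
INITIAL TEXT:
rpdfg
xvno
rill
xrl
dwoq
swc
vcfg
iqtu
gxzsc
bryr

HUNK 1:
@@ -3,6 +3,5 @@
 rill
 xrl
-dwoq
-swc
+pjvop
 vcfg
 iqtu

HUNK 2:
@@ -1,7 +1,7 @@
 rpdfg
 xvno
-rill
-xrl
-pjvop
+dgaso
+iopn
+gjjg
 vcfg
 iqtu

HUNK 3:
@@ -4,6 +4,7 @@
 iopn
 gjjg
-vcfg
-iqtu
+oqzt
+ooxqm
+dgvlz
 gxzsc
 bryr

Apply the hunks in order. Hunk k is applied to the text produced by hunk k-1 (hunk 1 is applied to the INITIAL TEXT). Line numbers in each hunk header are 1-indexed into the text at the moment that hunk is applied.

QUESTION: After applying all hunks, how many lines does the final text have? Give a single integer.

Hunk 1: at line 3 remove [dwoq,swc] add [pjvop] -> 9 lines: rpdfg xvno rill xrl pjvop vcfg iqtu gxzsc bryr
Hunk 2: at line 1 remove [rill,xrl,pjvop] add [dgaso,iopn,gjjg] -> 9 lines: rpdfg xvno dgaso iopn gjjg vcfg iqtu gxzsc bryr
Hunk 3: at line 4 remove [vcfg,iqtu] add [oqzt,ooxqm,dgvlz] -> 10 lines: rpdfg xvno dgaso iopn gjjg oqzt ooxqm dgvlz gxzsc bryr
Final line count: 10

Answer: 10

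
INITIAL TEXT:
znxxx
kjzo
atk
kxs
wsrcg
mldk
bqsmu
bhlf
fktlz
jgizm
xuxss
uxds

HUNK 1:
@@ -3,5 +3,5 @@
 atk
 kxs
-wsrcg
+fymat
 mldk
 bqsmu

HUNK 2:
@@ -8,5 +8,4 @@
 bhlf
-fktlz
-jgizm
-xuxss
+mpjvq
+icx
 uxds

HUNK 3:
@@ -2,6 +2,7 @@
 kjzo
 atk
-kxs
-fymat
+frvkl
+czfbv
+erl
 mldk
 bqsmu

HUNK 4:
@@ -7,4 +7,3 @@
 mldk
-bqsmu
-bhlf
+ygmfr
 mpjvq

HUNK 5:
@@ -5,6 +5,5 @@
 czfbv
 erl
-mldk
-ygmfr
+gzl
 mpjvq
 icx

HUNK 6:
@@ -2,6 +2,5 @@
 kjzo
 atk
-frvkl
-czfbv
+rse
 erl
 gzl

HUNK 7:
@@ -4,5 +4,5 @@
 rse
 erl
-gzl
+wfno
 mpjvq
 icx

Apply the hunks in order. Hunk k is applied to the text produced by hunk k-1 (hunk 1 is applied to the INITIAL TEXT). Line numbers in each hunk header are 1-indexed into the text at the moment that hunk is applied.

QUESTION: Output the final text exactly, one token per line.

Answer: znxxx
kjzo
atk
rse
erl
wfno
mpjvq
icx
uxds

Derivation:
Hunk 1: at line 3 remove [wsrcg] add [fymat] -> 12 lines: znxxx kjzo atk kxs fymat mldk bqsmu bhlf fktlz jgizm xuxss uxds
Hunk 2: at line 8 remove [fktlz,jgizm,xuxss] add [mpjvq,icx] -> 11 lines: znxxx kjzo atk kxs fymat mldk bqsmu bhlf mpjvq icx uxds
Hunk 3: at line 2 remove [kxs,fymat] add [frvkl,czfbv,erl] -> 12 lines: znxxx kjzo atk frvkl czfbv erl mldk bqsmu bhlf mpjvq icx uxds
Hunk 4: at line 7 remove [bqsmu,bhlf] add [ygmfr] -> 11 lines: znxxx kjzo atk frvkl czfbv erl mldk ygmfr mpjvq icx uxds
Hunk 5: at line 5 remove [mldk,ygmfr] add [gzl] -> 10 lines: znxxx kjzo atk frvkl czfbv erl gzl mpjvq icx uxds
Hunk 6: at line 2 remove [frvkl,czfbv] add [rse] -> 9 lines: znxxx kjzo atk rse erl gzl mpjvq icx uxds
Hunk 7: at line 4 remove [gzl] add [wfno] -> 9 lines: znxxx kjzo atk rse erl wfno mpjvq icx uxds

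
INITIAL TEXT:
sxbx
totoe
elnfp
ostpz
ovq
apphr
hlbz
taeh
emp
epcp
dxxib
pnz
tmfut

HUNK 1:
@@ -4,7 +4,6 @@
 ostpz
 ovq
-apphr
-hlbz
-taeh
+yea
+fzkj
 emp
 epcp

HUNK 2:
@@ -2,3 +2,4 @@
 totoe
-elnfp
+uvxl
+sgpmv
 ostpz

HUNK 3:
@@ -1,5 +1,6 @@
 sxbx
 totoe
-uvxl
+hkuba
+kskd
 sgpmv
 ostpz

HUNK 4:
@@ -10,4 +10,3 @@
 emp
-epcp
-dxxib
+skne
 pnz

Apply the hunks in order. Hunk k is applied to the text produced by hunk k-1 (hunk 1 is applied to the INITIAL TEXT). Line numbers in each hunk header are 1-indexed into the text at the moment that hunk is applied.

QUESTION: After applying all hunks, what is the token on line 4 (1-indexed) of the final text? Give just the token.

Answer: kskd

Derivation:
Hunk 1: at line 4 remove [apphr,hlbz,taeh] add [yea,fzkj] -> 12 lines: sxbx totoe elnfp ostpz ovq yea fzkj emp epcp dxxib pnz tmfut
Hunk 2: at line 2 remove [elnfp] add [uvxl,sgpmv] -> 13 lines: sxbx totoe uvxl sgpmv ostpz ovq yea fzkj emp epcp dxxib pnz tmfut
Hunk 3: at line 1 remove [uvxl] add [hkuba,kskd] -> 14 lines: sxbx totoe hkuba kskd sgpmv ostpz ovq yea fzkj emp epcp dxxib pnz tmfut
Hunk 4: at line 10 remove [epcp,dxxib] add [skne] -> 13 lines: sxbx totoe hkuba kskd sgpmv ostpz ovq yea fzkj emp skne pnz tmfut
Final line 4: kskd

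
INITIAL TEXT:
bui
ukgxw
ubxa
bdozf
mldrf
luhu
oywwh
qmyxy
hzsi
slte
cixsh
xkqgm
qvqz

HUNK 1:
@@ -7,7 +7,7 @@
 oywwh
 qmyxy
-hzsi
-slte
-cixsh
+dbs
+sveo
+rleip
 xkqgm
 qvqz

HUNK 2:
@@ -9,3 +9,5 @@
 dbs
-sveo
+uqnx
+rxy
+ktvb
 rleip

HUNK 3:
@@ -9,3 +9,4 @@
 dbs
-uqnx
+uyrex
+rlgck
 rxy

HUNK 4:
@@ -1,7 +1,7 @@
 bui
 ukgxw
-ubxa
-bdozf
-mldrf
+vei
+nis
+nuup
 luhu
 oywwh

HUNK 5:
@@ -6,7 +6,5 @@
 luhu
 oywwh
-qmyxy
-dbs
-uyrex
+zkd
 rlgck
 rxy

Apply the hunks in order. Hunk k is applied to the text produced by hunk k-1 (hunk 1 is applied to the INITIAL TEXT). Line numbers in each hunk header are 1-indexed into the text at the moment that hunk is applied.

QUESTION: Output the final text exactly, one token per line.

Answer: bui
ukgxw
vei
nis
nuup
luhu
oywwh
zkd
rlgck
rxy
ktvb
rleip
xkqgm
qvqz

Derivation:
Hunk 1: at line 7 remove [hzsi,slte,cixsh] add [dbs,sveo,rleip] -> 13 lines: bui ukgxw ubxa bdozf mldrf luhu oywwh qmyxy dbs sveo rleip xkqgm qvqz
Hunk 2: at line 9 remove [sveo] add [uqnx,rxy,ktvb] -> 15 lines: bui ukgxw ubxa bdozf mldrf luhu oywwh qmyxy dbs uqnx rxy ktvb rleip xkqgm qvqz
Hunk 3: at line 9 remove [uqnx] add [uyrex,rlgck] -> 16 lines: bui ukgxw ubxa bdozf mldrf luhu oywwh qmyxy dbs uyrex rlgck rxy ktvb rleip xkqgm qvqz
Hunk 4: at line 1 remove [ubxa,bdozf,mldrf] add [vei,nis,nuup] -> 16 lines: bui ukgxw vei nis nuup luhu oywwh qmyxy dbs uyrex rlgck rxy ktvb rleip xkqgm qvqz
Hunk 5: at line 6 remove [qmyxy,dbs,uyrex] add [zkd] -> 14 lines: bui ukgxw vei nis nuup luhu oywwh zkd rlgck rxy ktvb rleip xkqgm qvqz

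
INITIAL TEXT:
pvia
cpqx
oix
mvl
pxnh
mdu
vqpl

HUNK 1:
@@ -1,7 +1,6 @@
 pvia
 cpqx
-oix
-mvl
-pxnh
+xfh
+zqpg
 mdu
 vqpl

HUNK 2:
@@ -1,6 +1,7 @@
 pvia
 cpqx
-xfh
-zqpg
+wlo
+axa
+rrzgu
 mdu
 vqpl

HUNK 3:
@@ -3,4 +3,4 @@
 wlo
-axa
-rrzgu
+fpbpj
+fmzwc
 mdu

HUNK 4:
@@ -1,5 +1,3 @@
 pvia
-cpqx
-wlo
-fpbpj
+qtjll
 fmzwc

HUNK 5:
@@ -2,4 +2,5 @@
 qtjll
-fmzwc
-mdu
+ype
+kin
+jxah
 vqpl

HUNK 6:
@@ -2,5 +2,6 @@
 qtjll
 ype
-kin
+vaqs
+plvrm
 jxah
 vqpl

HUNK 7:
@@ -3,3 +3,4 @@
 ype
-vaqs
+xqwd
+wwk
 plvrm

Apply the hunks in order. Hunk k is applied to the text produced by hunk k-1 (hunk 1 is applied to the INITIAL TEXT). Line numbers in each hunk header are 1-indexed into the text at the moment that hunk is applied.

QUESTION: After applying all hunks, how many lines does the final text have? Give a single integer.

Hunk 1: at line 1 remove [oix,mvl,pxnh] add [xfh,zqpg] -> 6 lines: pvia cpqx xfh zqpg mdu vqpl
Hunk 2: at line 1 remove [xfh,zqpg] add [wlo,axa,rrzgu] -> 7 lines: pvia cpqx wlo axa rrzgu mdu vqpl
Hunk 3: at line 3 remove [axa,rrzgu] add [fpbpj,fmzwc] -> 7 lines: pvia cpqx wlo fpbpj fmzwc mdu vqpl
Hunk 4: at line 1 remove [cpqx,wlo,fpbpj] add [qtjll] -> 5 lines: pvia qtjll fmzwc mdu vqpl
Hunk 5: at line 2 remove [fmzwc,mdu] add [ype,kin,jxah] -> 6 lines: pvia qtjll ype kin jxah vqpl
Hunk 6: at line 2 remove [kin] add [vaqs,plvrm] -> 7 lines: pvia qtjll ype vaqs plvrm jxah vqpl
Hunk 7: at line 3 remove [vaqs] add [xqwd,wwk] -> 8 lines: pvia qtjll ype xqwd wwk plvrm jxah vqpl
Final line count: 8

Answer: 8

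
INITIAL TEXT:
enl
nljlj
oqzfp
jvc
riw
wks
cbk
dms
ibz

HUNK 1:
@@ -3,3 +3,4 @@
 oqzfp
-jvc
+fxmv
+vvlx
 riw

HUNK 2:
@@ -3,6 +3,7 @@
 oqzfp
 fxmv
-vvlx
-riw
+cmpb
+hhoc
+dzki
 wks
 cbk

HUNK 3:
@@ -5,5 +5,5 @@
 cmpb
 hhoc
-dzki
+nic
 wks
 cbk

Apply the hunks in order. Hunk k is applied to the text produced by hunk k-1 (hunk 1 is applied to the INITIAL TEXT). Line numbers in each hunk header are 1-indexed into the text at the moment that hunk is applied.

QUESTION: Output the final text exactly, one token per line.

Answer: enl
nljlj
oqzfp
fxmv
cmpb
hhoc
nic
wks
cbk
dms
ibz

Derivation:
Hunk 1: at line 3 remove [jvc] add [fxmv,vvlx] -> 10 lines: enl nljlj oqzfp fxmv vvlx riw wks cbk dms ibz
Hunk 2: at line 3 remove [vvlx,riw] add [cmpb,hhoc,dzki] -> 11 lines: enl nljlj oqzfp fxmv cmpb hhoc dzki wks cbk dms ibz
Hunk 3: at line 5 remove [dzki] add [nic] -> 11 lines: enl nljlj oqzfp fxmv cmpb hhoc nic wks cbk dms ibz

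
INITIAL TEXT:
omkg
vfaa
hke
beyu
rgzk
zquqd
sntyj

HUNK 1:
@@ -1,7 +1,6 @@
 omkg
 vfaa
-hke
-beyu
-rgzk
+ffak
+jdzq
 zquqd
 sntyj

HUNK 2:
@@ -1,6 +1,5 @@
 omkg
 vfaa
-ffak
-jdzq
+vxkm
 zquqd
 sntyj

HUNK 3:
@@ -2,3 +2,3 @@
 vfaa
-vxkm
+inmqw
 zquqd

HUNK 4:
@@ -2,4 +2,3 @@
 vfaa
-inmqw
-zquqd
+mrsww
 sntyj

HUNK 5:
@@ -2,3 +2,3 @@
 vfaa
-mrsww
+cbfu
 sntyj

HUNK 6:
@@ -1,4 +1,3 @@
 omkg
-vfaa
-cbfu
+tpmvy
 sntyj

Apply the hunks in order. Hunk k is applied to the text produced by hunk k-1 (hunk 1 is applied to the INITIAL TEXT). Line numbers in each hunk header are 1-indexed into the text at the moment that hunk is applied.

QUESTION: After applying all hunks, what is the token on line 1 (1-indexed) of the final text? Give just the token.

Hunk 1: at line 1 remove [hke,beyu,rgzk] add [ffak,jdzq] -> 6 lines: omkg vfaa ffak jdzq zquqd sntyj
Hunk 2: at line 1 remove [ffak,jdzq] add [vxkm] -> 5 lines: omkg vfaa vxkm zquqd sntyj
Hunk 3: at line 2 remove [vxkm] add [inmqw] -> 5 lines: omkg vfaa inmqw zquqd sntyj
Hunk 4: at line 2 remove [inmqw,zquqd] add [mrsww] -> 4 lines: omkg vfaa mrsww sntyj
Hunk 5: at line 2 remove [mrsww] add [cbfu] -> 4 lines: omkg vfaa cbfu sntyj
Hunk 6: at line 1 remove [vfaa,cbfu] add [tpmvy] -> 3 lines: omkg tpmvy sntyj
Final line 1: omkg

Answer: omkg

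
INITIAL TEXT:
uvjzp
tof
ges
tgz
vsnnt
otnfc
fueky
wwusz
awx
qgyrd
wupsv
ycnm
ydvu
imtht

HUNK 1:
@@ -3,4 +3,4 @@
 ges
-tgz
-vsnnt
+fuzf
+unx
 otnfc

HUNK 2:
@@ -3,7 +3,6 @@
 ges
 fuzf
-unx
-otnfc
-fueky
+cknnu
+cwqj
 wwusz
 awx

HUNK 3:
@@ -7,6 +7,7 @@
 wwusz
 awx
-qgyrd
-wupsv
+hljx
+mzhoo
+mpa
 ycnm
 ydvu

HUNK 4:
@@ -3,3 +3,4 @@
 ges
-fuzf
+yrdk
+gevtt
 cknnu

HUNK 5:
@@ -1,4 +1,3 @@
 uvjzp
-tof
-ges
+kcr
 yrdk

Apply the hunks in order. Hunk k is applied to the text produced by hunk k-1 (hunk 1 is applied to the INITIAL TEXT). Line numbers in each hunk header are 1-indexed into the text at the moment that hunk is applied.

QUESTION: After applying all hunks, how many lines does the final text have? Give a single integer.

Hunk 1: at line 3 remove [tgz,vsnnt] add [fuzf,unx] -> 14 lines: uvjzp tof ges fuzf unx otnfc fueky wwusz awx qgyrd wupsv ycnm ydvu imtht
Hunk 2: at line 3 remove [unx,otnfc,fueky] add [cknnu,cwqj] -> 13 lines: uvjzp tof ges fuzf cknnu cwqj wwusz awx qgyrd wupsv ycnm ydvu imtht
Hunk 3: at line 7 remove [qgyrd,wupsv] add [hljx,mzhoo,mpa] -> 14 lines: uvjzp tof ges fuzf cknnu cwqj wwusz awx hljx mzhoo mpa ycnm ydvu imtht
Hunk 4: at line 3 remove [fuzf] add [yrdk,gevtt] -> 15 lines: uvjzp tof ges yrdk gevtt cknnu cwqj wwusz awx hljx mzhoo mpa ycnm ydvu imtht
Hunk 5: at line 1 remove [tof,ges] add [kcr] -> 14 lines: uvjzp kcr yrdk gevtt cknnu cwqj wwusz awx hljx mzhoo mpa ycnm ydvu imtht
Final line count: 14

Answer: 14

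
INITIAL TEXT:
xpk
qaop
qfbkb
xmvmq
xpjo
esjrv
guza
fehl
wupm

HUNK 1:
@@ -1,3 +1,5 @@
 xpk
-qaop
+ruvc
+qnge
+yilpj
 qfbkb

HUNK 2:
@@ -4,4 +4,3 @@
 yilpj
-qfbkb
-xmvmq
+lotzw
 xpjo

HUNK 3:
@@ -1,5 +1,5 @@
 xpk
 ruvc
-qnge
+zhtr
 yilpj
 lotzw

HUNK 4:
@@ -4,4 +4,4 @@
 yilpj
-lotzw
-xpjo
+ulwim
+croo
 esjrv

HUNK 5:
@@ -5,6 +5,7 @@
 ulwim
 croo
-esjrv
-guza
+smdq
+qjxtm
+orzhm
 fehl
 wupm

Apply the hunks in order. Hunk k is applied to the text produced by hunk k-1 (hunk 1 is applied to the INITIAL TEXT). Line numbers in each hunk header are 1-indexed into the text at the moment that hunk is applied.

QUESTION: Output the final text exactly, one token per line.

Answer: xpk
ruvc
zhtr
yilpj
ulwim
croo
smdq
qjxtm
orzhm
fehl
wupm

Derivation:
Hunk 1: at line 1 remove [qaop] add [ruvc,qnge,yilpj] -> 11 lines: xpk ruvc qnge yilpj qfbkb xmvmq xpjo esjrv guza fehl wupm
Hunk 2: at line 4 remove [qfbkb,xmvmq] add [lotzw] -> 10 lines: xpk ruvc qnge yilpj lotzw xpjo esjrv guza fehl wupm
Hunk 3: at line 1 remove [qnge] add [zhtr] -> 10 lines: xpk ruvc zhtr yilpj lotzw xpjo esjrv guza fehl wupm
Hunk 4: at line 4 remove [lotzw,xpjo] add [ulwim,croo] -> 10 lines: xpk ruvc zhtr yilpj ulwim croo esjrv guza fehl wupm
Hunk 5: at line 5 remove [esjrv,guza] add [smdq,qjxtm,orzhm] -> 11 lines: xpk ruvc zhtr yilpj ulwim croo smdq qjxtm orzhm fehl wupm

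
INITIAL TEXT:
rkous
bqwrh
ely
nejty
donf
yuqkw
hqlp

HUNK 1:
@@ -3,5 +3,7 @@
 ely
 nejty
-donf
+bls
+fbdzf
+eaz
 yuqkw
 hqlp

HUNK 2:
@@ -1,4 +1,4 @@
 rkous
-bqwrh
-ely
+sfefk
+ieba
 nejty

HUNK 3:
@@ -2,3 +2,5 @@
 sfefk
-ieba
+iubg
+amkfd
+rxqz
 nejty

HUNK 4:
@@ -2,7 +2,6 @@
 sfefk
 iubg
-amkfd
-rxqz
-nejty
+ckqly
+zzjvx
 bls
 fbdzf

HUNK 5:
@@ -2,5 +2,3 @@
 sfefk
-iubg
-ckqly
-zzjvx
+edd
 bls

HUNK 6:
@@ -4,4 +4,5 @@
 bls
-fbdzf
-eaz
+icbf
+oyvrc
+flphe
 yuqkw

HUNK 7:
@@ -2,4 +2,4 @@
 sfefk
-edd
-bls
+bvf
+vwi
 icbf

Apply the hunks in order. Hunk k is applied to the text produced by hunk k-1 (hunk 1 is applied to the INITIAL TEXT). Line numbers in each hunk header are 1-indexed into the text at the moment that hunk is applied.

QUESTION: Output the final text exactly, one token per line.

Hunk 1: at line 3 remove [donf] add [bls,fbdzf,eaz] -> 9 lines: rkous bqwrh ely nejty bls fbdzf eaz yuqkw hqlp
Hunk 2: at line 1 remove [bqwrh,ely] add [sfefk,ieba] -> 9 lines: rkous sfefk ieba nejty bls fbdzf eaz yuqkw hqlp
Hunk 3: at line 2 remove [ieba] add [iubg,amkfd,rxqz] -> 11 lines: rkous sfefk iubg amkfd rxqz nejty bls fbdzf eaz yuqkw hqlp
Hunk 4: at line 2 remove [amkfd,rxqz,nejty] add [ckqly,zzjvx] -> 10 lines: rkous sfefk iubg ckqly zzjvx bls fbdzf eaz yuqkw hqlp
Hunk 5: at line 2 remove [iubg,ckqly,zzjvx] add [edd] -> 8 lines: rkous sfefk edd bls fbdzf eaz yuqkw hqlp
Hunk 6: at line 4 remove [fbdzf,eaz] add [icbf,oyvrc,flphe] -> 9 lines: rkous sfefk edd bls icbf oyvrc flphe yuqkw hqlp
Hunk 7: at line 2 remove [edd,bls] add [bvf,vwi] -> 9 lines: rkous sfefk bvf vwi icbf oyvrc flphe yuqkw hqlp

Answer: rkous
sfefk
bvf
vwi
icbf
oyvrc
flphe
yuqkw
hqlp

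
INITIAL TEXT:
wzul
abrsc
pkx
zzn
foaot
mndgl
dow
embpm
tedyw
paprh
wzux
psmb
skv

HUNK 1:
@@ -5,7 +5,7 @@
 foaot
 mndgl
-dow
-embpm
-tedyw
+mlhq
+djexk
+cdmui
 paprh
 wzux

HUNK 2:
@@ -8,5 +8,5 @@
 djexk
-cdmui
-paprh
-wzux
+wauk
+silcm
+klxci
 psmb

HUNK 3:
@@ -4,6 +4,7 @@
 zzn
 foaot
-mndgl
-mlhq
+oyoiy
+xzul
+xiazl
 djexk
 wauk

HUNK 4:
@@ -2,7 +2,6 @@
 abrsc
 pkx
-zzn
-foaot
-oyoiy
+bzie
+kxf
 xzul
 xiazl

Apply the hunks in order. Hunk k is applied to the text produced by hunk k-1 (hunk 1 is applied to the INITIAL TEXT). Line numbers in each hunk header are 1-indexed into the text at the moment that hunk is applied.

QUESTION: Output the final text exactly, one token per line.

Answer: wzul
abrsc
pkx
bzie
kxf
xzul
xiazl
djexk
wauk
silcm
klxci
psmb
skv

Derivation:
Hunk 1: at line 5 remove [dow,embpm,tedyw] add [mlhq,djexk,cdmui] -> 13 lines: wzul abrsc pkx zzn foaot mndgl mlhq djexk cdmui paprh wzux psmb skv
Hunk 2: at line 8 remove [cdmui,paprh,wzux] add [wauk,silcm,klxci] -> 13 lines: wzul abrsc pkx zzn foaot mndgl mlhq djexk wauk silcm klxci psmb skv
Hunk 3: at line 4 remove [mndgl,mlhq] add [oyoiy,xzul,xiazl] -> 14 lines: wzul abrsc pkx zzn foaot oyoiy xzul xiazl djexk wauk silcm klxci psmb skv
Hunk 4: at line 2 remove [zzn,foaot,oyoiy] add [bzie,kxf] -> 13 lines: wzul abrsc pkx bzie kxf xzul xiazl djexk wauk silcm klxci psmb skv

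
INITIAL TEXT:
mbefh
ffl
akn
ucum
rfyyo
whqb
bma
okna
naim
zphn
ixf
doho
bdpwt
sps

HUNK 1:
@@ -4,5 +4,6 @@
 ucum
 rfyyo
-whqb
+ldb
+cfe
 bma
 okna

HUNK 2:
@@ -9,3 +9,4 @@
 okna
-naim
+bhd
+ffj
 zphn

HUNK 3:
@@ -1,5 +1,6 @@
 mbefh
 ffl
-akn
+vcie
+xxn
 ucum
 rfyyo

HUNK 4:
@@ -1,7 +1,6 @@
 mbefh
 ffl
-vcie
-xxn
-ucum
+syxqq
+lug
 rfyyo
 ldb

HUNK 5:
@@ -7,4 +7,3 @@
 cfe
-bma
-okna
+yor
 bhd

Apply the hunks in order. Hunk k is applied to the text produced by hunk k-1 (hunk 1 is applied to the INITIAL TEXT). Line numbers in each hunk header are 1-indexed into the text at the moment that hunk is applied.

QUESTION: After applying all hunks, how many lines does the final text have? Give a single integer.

Hunk 1: at line 4 remove [whqb] add [ldb,cfe] -> 15 lines: mbefh ffl akn ucum rfyyo ldb cfe bma okna naim zphn ixf doho bdpwt sps
Hunk 2: at line 9 remove [naim] add [bhd,ffj] -> 16 lines: mbefh ffl akn ucum rfyyo ldb cfe bma okna bhd ffj zphn ixf doho bdpwt sps
Hunk 3: at line 1 remove [akn] add [vcie,xxn] -> 17 lines: mbefh ffl vcie xxn ucum rfyyo ldb cfe bma okna bhd ffj zphn ixf doho bdpwt sps
Hunk 4: at line 1 remove [vcie,xxn,ucum] add [syxqq,lug] -> 16 lines: mbefh ffl syxqq lug rfyyo ldb cfe bma okna bhd ffj zphn ixf doho bdpwt sps
Hunk 5: at line 7 remove [bma,okna] add [yor] -> 15 lines: mbefh ffl syxqq lug rfyyo ldb cfe yor bhd ffj zphn ixf doho bdpwt sps
Final line count: 15

Answer: 15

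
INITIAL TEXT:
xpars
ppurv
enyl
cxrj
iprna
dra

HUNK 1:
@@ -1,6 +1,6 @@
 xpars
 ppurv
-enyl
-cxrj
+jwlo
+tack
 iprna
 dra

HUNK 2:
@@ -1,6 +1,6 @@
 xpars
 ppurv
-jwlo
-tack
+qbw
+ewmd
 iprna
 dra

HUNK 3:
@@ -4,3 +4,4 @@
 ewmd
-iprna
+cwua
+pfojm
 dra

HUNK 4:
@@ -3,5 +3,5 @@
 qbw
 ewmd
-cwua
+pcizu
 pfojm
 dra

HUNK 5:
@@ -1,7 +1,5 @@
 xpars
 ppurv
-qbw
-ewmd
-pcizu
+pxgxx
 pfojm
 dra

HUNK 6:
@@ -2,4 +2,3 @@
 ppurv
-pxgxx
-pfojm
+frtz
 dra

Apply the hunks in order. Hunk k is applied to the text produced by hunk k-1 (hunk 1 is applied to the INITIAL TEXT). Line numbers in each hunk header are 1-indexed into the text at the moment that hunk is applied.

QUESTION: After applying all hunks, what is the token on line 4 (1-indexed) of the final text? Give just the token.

Hunk 1: at line 1 remove [enyl,cxrj] add [jwlo,tack] -> 6 lines: xpars ppurv jwlo tack iprna dra
Hunk 2: at line 1 remove [jwlo,tack] add [qbw,ewmd] -> 6 lines: xpars ppurv qbw ewmd iprna dra
Hunk 3: at line 4 remove [iprna] add [cwua,pfojm] -> 7 lines: xpars ppurv qbw ewmd cwua pfojm dra
Hunk 4: at line 3 remove [cwua] add [pcizu] -> 7 lines: xpars ppurv qbw ewmd pcizu pfojm dra
Hunk 5: at line 1 remove [qbw,ewmd,pcizu] add [pxgxx] -> 5 lines: xpars ppurv pxgxx pfojm dra
Hunk 6: at line 2 remove [pxgxx,pfojm] add [frtz] -> 4 lines: xpars ppurv frtz dra
Final line 4: dra

Answer: dra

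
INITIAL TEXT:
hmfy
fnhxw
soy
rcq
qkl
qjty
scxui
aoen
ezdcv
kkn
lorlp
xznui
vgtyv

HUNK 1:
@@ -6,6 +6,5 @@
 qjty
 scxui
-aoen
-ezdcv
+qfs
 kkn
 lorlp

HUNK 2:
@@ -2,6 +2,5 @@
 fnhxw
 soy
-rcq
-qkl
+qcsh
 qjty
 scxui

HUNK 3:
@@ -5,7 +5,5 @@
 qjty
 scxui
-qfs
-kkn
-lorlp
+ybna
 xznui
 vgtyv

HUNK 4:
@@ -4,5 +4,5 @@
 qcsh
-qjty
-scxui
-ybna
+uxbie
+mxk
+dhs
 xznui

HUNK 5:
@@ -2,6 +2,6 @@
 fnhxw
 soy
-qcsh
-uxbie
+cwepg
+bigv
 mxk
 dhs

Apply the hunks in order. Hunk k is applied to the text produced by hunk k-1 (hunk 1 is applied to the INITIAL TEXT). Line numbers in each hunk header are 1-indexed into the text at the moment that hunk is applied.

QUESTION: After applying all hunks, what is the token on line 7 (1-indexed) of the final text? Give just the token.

Hunk 1: at line 6 remove [aoen,ezdcv] add [qfs] -> 12 lines: hmfy fnhxw soy rcq qkl qjty scxui qfs kkn lorlp xznui vgtyv
Hunk 2: at line 2 remove [rcq,qkl] add [qcsh] -> 11 lines: hmfy fnhxw soy qcsh qjty scxui qfs kkn lorlp xznui vgtyv
Hunk 3: at line 5 remove [qfs,kkn,lorlp] add [ybna] -> 9 lines: hmfy fnhxw soy qcsh qjty scxui ybna xznui vgtyv
Hunk 4: at line 4 remove [qjty,scxui,ybna] add [uxbie,mxk,dhs] -> 9 lines: hmfy fnhxw soy qcsh uxbie mxk dhs xznui vgtyv
Hunk 5: at line 2 remove [qcsh,uxbie] add [cwepg,bigv] -> 9 lines: hmfy fnhxw soy cwepg bigv mxk dhs xznui vgtyv
Final line 7: dhs

Answer: dhs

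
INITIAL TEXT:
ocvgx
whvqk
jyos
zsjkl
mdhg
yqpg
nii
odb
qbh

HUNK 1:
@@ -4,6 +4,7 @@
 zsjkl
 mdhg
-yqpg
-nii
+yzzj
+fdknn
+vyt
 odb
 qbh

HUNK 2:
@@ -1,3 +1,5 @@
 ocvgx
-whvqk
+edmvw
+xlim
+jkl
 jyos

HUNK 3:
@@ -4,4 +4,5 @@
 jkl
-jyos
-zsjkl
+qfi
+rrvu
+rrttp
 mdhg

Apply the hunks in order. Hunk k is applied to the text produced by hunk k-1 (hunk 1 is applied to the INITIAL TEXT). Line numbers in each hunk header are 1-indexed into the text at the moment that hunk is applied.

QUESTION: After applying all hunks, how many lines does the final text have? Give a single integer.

Answer: 13

Derivation:
Hunk 1: at line 4 remove [yqpg,nii] add [yzzj,fdknn,vyt] -> 10 lines: ocvgx whvqk jyos zsjkl mdhg yzzj fdknn vyt odb qbh
Hunk 2: at line 1 remove [whvqk] add [edmvw,xlim,jkl] -> 12 lines: ocvgx edmvw xlim jkl jyos zsjkl mdhg yzzj fdknn vyt odb qbh
Hunk 3: at line 4 remove [jyos,zsjkl] add [qfi,rrvu,rrttp] -> 13 lines: ocvgx edmvw xlim jkl qfi rrvu rrttp mdhg yzzj fdknn vyt odb qbh
Final line count: 13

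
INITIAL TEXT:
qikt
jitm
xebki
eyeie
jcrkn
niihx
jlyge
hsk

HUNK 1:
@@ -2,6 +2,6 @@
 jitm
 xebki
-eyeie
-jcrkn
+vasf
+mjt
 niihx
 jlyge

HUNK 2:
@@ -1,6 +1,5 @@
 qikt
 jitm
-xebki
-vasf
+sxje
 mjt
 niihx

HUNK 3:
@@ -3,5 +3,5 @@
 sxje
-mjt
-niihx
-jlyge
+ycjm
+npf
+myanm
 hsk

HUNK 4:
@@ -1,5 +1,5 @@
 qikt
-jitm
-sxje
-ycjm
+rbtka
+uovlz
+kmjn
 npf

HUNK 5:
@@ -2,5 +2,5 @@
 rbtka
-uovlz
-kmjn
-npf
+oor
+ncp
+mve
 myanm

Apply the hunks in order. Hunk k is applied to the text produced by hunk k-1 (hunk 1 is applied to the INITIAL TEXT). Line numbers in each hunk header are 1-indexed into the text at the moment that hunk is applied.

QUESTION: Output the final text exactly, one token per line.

Hunk 1: at line 2 remove [eyeie,jcrkn] add [vasf,mjt] -> 8 lines: qikt jitm xebki vasf mjt niihx jlyge hsk
Hunk 2: at line 1 remove [xebki,vasf] add [sxje] -> 7 lines: qikt jitm sxje mjt niihx jlyge hsk
Hunk 3: at line 3 remove [mjt,niihx,jlyge] add [ycjm,npf,myanm] -> 7 lines: qikt jitm sxje ycjm npf myanm hsk
Hunk 4: at line 1 remove [jitm,sxje,ycjm] add [rbtka,uovlz,kmjn] -> 7 lines: qikt rbtka uovlz kmjn npf myanm hsk
Hunk 5: at line 2 remove [uovlz,kmjn,npf] add [oor,ncp,mve] -> 7 lines: qikt rbtka oor ncp mve myanm hsk

Answer: qikt
rbtka
oor
ncp
mve
myanm
hsk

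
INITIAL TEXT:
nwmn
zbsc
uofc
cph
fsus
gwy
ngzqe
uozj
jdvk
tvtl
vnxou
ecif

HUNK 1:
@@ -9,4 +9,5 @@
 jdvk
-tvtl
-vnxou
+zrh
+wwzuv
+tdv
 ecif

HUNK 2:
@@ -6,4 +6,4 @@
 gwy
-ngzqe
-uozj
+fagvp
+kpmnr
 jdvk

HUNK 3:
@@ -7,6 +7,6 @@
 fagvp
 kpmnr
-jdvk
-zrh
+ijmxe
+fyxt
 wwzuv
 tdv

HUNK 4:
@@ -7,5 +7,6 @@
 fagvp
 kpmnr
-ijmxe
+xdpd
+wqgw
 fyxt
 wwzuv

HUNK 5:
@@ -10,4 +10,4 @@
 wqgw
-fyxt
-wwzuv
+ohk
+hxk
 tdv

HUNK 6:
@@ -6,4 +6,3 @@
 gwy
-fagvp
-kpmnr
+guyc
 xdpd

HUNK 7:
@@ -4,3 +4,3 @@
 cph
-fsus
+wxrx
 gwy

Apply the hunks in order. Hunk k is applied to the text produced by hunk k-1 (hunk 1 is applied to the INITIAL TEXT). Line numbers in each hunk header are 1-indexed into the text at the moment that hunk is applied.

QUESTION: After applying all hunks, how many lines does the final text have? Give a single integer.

Answer: 13

Derivation:
Hunk 1: at line 9 remove [tvtl,vnxou] add [zrh,wwzuv,tdv] -> 13 lines: nwmn zbsc uofc cph fsus gwy ngzqe uozj jdvk zrh wwzuv tdv ecif
Hunk 2: at line 6 remove [ngzqe,uozj] add [fagvp,kpmnr] -> 13 lines: nwmn zbsc uofc cph fsus gwy fagvp kpmnr jdvk zrh wwzuv tdv ecif
Hunk 3: at line 7 remove [jdvk,zrh] add [ijmxe,fyxt] -> 13 lines: nwmn zbsc uofc cph fsus gwy fagvp kpmnr ijmxe fyxt wwzuv tdv ecif
Hunk 4: at line 7 remove [ijmxe] add [xdpd,wqgw] -> 14 lines: nwmn zbsc uofc cph fsus gwy fagvp kpmnr xdpd wqgw fyxt wwzuv tdv ecif
Hunk 5: at line 10 remove [fyxt,wwzuv] add [ohk,hxk] -> 14 lines: nwmn zbsc uofc cph fsus gwy fagvp kpmnr xdpd wqgw ohk hxk tdv ecif
Hunk 6: at line 6 remove [fagvp,kpmnr] add [guyc] -> 13 lines: nwmn zbsc uofc cph fsus gwy guyc xdpd wqgw ohk hxk tdv ecif
Hunk 7: at line 4 remove [fsus] add [wxrx] -> 13 lines: nwmn zbsc uofc cph wxrx gwy guyc xdpd wqgw ohk hxk tdv ecif
Final line count: 13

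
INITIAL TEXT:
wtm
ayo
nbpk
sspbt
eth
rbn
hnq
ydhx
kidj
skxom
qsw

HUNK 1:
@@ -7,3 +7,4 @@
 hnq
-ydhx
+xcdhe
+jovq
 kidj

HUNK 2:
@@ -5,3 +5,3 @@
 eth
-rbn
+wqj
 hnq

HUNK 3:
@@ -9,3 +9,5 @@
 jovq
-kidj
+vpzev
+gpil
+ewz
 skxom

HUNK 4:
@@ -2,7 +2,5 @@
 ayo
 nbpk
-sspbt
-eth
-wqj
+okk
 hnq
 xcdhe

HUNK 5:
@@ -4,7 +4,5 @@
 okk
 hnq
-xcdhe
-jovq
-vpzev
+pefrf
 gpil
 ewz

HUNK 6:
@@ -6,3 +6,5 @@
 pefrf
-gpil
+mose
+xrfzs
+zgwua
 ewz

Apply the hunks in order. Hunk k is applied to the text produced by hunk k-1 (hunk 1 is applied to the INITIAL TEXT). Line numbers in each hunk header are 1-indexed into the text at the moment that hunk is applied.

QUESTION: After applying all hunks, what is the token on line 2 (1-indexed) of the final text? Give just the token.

Answer: ayo

Derivation:
Hunk 1: at line 7 remove [ydhx] add [xcdhe,jovq] -> 12 lines: wtm ayo nbpk sspbt eth rbn hnq xcdhe jovq kidj skxom qsw
Hunk 2: at line 5 remove [rbn] add [wqj] -> 12 lines: wtm ayo nbpk sspbt eth wqj hnq xcdhe jovq kidj skxom qsw
Hunk 3: at line 9 remove [kidj] add [vpzev,gpil,ewz] -> 14 lines: wtm ayo nbpk sspbt eth wqj hnq xcdhe jovq vpzev gpil ewz skxom qsw
Hunk 4: at line 2 remove [sspbt,eth,wqj] add [okk] -> 12 lines: wtm ayo nbpk okk hnq xcdhe jovq vpzev gpil ewz skxom qsw
Hunk 5: at line 4 remove [xcdhe,jovq,vpzev] add [pefrf] -> 10 lines: wtm ayo nbpk okk hnq pefrf gpil ewz skxom qsw
Hunk 6: at line 6 remove [gpil] add [mose,xrfzs,zgwua] -> 12 lines: wtm ayo nbpk okk hnq pefrf mose xrfzs zgwua ewz skxom qsw
Final line 2: ayo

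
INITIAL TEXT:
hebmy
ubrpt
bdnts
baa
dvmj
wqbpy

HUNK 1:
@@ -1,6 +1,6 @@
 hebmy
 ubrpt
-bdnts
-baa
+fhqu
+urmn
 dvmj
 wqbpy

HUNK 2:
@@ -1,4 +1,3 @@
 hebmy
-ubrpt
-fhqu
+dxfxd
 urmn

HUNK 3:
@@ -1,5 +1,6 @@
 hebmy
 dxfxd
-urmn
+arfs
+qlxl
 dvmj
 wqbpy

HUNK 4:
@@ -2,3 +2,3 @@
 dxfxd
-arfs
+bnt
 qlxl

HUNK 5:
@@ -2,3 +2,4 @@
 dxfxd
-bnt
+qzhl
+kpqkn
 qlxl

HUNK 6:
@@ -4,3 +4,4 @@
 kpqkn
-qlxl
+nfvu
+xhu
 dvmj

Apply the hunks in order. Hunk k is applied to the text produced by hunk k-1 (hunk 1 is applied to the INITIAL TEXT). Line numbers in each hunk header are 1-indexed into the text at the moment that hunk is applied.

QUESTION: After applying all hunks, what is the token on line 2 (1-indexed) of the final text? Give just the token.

Answer: dxfxd

Derivation:
Hunk 1: at line 1 remove [bdnts,baa] add [fhqu,urmn] -> 6 lines: hebmy ubrpt fhqu urmn dvmj wqbpy
Hunk 2: at line 1 remove [ubrpt,fhqu] add [dxfxd] -> 5 lines: hebmy dxfxd urmn dvmj wqbpy
Hunk 3: at line 1 remove [urmn] add [arfs,qlxl] -> 6 lines: hebmy dxfxd arfs qlxl dvmj wqbpy
Hunk 4: at line 2 remove [arfs] add [bnt] -> 6 lines: hebmy dxfxd bnt qlxl dvmj wqbpy
Hunk 5: at line 2 remove [bnt] add [qzhl,kpqkn] -> 7 lines: hebmy dxfxd qzhl kpqkn qlxl dvmj wqbpy
Hunk 6: at line 4 remove [qlxl] add [nfvu,xhu] -> 8 lines: hebmy dxfxd qzhl kpqkn nfvu xhu dvmj wqbpy
Final line 2: dxfxd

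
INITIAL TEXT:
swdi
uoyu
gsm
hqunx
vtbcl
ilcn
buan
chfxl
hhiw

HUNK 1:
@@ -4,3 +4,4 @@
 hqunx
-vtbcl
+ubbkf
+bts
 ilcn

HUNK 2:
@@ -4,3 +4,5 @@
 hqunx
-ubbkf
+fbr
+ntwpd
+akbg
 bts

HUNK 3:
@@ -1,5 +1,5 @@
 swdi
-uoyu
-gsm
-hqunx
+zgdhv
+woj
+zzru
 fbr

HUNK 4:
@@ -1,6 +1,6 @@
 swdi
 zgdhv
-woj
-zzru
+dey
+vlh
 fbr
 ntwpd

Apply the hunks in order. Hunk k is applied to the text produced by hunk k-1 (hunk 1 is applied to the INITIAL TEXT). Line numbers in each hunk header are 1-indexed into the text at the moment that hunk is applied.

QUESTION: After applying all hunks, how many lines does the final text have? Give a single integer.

Hunk 1: at line 4 remove [vtbcl] add [ubbkf,bts] -> 10 lines: swdi uoyu gsm hqunx ubbkf bts ilcn buan chfxl hhiw
Hunk 2: at line 4 remove [ubbkf] add [fbr,ntwpd,akbg] -> 12 lines: swdi uoyu gsm hqunx fbr ntwpd akbg bts ilcn buan chfxl hhiw
Hunk 3: at line 1 remove [uoyu,gsm,hqunx] add [zgdhv,woj,zzru] -> 12 lines: swdi zgdhv woj zzru fbr ntwpd akbg bts ilcn buan chfxl hhiw
Hunk 4: at line 1 remove [woj,zzru] add [dey,vlh] -> 12 lines: swdi zgdhv dey vlh fbr ntwpd akbg bts ilcn buan chfxl hhiw
Final line count: 12

Answer: 12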